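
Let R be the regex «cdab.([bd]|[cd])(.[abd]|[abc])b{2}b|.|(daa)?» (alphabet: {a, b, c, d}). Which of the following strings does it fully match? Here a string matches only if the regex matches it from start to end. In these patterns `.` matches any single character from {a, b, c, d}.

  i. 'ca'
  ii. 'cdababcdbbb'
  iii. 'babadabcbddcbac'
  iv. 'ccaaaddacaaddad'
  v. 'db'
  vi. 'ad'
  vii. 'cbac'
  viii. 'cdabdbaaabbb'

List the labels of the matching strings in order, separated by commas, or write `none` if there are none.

i. 'ca' → no match
ii. 'cdababcdbbb' → match
iii → no match
iv → no match
v. 'db' → no match
vi. 'ad' → no match
vii. 'cbac' → no match
viii. 'cdabdbaaabbb' → no match

ii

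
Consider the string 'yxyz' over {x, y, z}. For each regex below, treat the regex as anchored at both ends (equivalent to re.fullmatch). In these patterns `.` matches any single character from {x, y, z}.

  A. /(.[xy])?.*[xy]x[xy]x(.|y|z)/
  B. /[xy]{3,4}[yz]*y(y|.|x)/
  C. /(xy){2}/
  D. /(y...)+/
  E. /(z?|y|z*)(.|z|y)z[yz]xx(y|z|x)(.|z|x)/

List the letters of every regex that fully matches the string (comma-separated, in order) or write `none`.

A → no match
B → no match
C → no match — must start with 'xy'
D → match
E → no match

D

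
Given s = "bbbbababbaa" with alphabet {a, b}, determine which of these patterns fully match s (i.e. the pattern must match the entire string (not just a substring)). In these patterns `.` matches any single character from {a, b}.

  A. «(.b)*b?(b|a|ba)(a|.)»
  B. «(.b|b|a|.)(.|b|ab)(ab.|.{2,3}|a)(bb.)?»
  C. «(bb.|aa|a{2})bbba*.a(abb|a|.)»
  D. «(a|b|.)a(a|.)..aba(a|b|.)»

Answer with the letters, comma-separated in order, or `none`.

A

A → match
B → no match
C → no match
D → no match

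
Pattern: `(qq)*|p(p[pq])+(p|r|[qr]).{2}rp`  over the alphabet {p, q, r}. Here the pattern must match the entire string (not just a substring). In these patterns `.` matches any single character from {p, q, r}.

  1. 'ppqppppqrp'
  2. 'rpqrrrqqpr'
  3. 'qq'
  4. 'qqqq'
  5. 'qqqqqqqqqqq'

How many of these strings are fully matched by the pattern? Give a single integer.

3

1. 'ppqppppqrp' → match
2. 'rpqrrrqqpr' → no match
3. 'qq' → match
4. 'qqqq' → match
5. 'qqqqqqqqqqq' → no match
Total matched: 3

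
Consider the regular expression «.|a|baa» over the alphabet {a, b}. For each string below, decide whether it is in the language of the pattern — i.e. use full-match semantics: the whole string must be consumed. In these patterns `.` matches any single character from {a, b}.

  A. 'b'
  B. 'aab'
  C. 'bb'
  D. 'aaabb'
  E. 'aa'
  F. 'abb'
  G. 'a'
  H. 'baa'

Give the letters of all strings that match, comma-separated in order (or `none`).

A → match
B → no match
C → no match
D → no match
E → no match
F → no match
G → match
H → match

A, G, H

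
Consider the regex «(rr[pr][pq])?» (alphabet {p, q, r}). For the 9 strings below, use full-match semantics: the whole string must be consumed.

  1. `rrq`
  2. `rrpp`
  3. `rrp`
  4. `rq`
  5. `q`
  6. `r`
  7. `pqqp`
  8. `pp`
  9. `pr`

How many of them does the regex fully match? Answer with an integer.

1

1 → no match
2 → match
3 → no match
4 → no match
5 → no match
6 → no match
7 → no match
8 → no match
9 → no match
Total matched: 1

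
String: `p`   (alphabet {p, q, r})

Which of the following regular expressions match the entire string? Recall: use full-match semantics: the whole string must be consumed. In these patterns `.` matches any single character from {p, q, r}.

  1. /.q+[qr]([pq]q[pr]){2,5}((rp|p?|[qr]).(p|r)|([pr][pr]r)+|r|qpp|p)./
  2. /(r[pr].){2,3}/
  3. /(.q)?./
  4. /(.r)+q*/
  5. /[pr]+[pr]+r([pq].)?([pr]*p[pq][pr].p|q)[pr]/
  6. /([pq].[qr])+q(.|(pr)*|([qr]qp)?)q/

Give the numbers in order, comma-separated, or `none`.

1 → no match
2 → no match — must start with `r`
3 → match
4 → no match
5 → no match
6 → no match — must end with `q`

3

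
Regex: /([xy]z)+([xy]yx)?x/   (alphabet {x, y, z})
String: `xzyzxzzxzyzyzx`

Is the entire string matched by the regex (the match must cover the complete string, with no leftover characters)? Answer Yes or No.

No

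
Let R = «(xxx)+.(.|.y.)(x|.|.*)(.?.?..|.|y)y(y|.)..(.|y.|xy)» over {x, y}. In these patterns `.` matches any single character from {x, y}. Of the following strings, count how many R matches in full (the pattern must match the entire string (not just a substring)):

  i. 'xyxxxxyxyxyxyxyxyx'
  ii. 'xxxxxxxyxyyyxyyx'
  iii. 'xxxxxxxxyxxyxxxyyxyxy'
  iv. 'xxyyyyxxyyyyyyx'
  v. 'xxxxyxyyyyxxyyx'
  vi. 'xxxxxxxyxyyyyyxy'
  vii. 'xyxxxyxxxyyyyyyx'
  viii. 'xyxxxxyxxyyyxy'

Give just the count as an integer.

i → no match — must start with 'xxx'
ii → match
iii → match
iv → no match — must start with 'xxx'
v → match
vi → match
vii → no match — must start with 'xxx'
viii → no match — must start with 'xxx'
Total matched: 4

4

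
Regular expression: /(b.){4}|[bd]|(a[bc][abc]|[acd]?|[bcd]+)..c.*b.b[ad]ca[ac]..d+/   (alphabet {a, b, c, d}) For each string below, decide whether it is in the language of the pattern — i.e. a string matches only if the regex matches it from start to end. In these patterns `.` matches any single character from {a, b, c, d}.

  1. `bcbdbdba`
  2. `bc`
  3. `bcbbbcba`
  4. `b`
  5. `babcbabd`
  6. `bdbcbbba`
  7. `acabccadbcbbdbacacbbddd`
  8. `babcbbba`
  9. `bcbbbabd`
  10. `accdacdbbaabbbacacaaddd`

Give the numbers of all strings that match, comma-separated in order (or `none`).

1 → match
2 → no match
3 → match
4 → match
5 → match
6 → match
7 → match
8 → match
9 → match
10 → match

1, 3, 4, 5, 6, 7, 8, 9, 10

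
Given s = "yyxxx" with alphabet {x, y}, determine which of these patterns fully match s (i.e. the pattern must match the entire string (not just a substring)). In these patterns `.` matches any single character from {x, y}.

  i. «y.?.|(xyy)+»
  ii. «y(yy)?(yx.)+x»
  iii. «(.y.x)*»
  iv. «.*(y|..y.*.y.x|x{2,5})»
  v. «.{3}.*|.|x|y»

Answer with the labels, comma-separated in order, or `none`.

i → no match
ii → match
iii → no match
iv → match
v → match

ii, iv, v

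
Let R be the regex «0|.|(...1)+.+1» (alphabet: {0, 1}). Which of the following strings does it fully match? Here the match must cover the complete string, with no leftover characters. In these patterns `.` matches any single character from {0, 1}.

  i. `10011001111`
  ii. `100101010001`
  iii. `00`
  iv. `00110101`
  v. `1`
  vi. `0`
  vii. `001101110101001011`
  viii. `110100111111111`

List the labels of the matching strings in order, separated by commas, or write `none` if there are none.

i, ii, iv, v, vi, vii, viii

i. `10011001111` → match
ii. `100101010001` → match
iii. `00` → no match
iv. `00110101` → match
v. `1` → match
vi. `0` → match
vii → match
viii → match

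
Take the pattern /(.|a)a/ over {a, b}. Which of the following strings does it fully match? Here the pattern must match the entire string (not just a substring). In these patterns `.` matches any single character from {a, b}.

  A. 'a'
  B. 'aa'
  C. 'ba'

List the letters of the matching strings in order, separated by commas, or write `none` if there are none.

B, C

A → no match
B → match
C → match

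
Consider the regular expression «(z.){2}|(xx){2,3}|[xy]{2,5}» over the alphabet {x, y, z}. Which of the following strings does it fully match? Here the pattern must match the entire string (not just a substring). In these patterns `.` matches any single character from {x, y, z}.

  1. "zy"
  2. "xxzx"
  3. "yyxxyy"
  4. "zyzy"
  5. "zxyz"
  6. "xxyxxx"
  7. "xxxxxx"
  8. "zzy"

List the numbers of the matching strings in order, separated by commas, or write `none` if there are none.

1 → no match
2 → no match
3 → no match
4 → match
5 → no match
6 → no match
7 → match
8 → no match

4, 7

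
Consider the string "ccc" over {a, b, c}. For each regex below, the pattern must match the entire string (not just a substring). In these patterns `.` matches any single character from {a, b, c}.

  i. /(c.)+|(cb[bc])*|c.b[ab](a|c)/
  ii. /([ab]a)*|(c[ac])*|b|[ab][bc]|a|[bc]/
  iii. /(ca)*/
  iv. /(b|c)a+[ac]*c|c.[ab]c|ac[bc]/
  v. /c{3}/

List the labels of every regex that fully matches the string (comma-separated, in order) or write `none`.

v

i → no match
ii → no match
iii → no match
iv → no match
v → match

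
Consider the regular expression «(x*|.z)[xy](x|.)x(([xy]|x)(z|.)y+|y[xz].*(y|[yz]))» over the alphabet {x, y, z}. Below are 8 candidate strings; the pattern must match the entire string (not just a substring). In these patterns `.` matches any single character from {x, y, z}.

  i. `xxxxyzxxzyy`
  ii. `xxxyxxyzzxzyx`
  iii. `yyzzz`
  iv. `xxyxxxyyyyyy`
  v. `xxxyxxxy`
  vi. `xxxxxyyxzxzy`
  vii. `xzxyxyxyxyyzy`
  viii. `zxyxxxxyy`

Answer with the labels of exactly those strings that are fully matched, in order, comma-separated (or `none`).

i → match
ii → no match
iii → no match
iv → match
v → match
vi → no match
vii → match
viii → no match

i, iv, v, vii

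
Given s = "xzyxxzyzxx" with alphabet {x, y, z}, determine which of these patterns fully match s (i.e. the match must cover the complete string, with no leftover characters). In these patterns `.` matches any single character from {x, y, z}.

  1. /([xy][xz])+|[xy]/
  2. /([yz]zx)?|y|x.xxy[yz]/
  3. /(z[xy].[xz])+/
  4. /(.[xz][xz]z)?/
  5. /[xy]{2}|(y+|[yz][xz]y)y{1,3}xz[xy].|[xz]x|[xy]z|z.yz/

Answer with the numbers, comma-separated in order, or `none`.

1

1 → match
2 → no match
3 → no match — must start with "z"
4 → no match
5 → no match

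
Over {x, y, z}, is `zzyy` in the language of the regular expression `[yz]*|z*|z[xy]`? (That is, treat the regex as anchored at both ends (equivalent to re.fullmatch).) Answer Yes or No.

Yes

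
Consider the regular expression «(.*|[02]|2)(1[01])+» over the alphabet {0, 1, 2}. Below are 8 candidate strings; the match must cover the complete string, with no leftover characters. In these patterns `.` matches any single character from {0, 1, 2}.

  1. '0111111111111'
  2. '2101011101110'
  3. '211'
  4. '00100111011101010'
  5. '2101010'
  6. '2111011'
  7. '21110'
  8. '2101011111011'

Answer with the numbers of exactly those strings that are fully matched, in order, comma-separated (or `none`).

1 → match
2 → match
3. '211' → match
4 → match
5. '2101010' → match
6. '2111011' → match
7. '21110' → match
8 → match

1, 2, 3, 4, 5, 6, 7, 8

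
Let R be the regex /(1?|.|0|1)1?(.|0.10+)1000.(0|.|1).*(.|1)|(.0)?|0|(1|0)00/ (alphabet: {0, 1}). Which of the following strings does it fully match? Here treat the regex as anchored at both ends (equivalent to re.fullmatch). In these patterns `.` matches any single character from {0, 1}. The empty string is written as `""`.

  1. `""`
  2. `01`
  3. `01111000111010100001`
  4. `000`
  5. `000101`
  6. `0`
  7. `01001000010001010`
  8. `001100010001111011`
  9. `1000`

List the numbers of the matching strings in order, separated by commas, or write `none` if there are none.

1, 4, 6, 7, 8

1 → match
2 → no match
3 → no match
4 → match
5 → no match
6 → match
7 → match
8 → match
9 → no match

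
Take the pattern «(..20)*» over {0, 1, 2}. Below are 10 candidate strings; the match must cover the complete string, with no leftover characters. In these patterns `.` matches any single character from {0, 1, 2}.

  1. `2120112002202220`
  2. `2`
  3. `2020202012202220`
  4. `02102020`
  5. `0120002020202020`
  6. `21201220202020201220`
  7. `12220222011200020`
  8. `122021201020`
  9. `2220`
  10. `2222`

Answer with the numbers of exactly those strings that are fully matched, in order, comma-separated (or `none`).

1, 3, 5, 6, 8, 9

1 → match
2 → no match
3 → match
4 → no match
5 → match
6 → match
7 → no match
8 → match
9 → match
10 → no match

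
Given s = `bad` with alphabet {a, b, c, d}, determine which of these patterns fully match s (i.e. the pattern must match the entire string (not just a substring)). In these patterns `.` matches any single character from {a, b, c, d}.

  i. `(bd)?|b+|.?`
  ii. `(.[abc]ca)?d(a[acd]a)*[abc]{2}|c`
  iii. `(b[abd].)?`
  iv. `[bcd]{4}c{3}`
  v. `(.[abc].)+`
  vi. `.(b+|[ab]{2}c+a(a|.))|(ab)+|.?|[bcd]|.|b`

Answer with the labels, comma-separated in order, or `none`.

iii, v

i → no match
ii → no match
iii → match
iv → no match — must end with `c`
v → match
vi → no match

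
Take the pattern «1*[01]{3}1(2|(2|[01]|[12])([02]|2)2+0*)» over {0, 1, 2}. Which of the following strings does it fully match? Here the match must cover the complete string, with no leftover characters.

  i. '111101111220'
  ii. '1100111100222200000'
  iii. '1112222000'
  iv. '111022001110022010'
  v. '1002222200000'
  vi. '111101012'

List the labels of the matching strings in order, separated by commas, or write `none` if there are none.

i. '111101111220' → match
ii → no match
iii. '1112222000' → no match
iv → no match
v → no match
vi. '111101012' → match

i, vi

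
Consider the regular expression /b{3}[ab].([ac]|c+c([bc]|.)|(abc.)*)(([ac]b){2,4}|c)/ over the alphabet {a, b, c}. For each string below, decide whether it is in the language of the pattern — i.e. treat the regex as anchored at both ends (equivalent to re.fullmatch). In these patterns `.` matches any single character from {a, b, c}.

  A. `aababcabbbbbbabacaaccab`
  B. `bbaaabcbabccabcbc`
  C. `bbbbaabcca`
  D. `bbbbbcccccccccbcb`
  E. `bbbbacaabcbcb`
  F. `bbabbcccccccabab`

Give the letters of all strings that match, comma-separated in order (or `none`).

A → no match — must start with `b`
B → no match
C → no match
D → match
E → no match
F → no match

D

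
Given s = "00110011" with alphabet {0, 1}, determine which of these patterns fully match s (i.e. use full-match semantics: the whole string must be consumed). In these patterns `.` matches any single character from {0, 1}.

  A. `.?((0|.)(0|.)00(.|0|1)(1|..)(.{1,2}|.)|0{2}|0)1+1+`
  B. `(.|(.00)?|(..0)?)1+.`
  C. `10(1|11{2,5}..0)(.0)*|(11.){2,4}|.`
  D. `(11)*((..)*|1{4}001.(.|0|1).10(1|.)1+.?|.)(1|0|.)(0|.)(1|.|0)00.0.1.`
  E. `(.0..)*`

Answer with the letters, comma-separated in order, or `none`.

E

A → no match
B → no match
C → no match
D → no match
E → match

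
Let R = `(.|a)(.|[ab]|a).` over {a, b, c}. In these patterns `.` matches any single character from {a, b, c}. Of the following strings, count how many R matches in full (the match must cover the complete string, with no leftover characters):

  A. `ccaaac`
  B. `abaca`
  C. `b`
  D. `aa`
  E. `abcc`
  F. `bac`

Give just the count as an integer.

1

A. `ccaaac` → no match
B. `abaca` → no match
C. `b` → no match
D. `aa` → no match
E. `abcc` → no match
F. `bac` → match
Total matched: 1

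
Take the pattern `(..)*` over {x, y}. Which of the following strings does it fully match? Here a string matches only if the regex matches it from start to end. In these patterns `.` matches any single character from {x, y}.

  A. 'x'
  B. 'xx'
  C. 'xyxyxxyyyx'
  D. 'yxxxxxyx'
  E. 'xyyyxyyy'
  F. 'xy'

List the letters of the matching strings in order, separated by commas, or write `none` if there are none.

B, C, D, E, F

A. 'x' → no match
B. 'xx' → match
C. 'xyxyxxyyyx' → match
D. 'yxxxxxyx' → match
E. 'xyyyxyyy' → match
F. 'xy' → match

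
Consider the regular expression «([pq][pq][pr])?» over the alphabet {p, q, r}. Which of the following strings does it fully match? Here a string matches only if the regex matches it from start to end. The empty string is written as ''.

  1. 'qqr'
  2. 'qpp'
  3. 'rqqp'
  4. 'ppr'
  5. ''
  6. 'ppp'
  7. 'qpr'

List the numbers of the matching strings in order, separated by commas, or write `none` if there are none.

1, 2, 4, 5, 6, 7

1 → match
2 → match
3 → no match
4 → match
5 → match
6 → match
7 → match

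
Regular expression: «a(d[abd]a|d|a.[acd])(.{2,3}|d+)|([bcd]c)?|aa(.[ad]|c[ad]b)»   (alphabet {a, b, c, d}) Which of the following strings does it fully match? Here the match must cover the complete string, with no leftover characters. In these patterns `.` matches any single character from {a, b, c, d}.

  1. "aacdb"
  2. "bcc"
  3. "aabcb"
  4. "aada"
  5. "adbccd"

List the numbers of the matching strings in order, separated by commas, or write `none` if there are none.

1. "aacdb" → match
2. "bcc" → no match
3. "aabcb" → no match
4. "aada" → match
5. "adbccd" → no match

1, 4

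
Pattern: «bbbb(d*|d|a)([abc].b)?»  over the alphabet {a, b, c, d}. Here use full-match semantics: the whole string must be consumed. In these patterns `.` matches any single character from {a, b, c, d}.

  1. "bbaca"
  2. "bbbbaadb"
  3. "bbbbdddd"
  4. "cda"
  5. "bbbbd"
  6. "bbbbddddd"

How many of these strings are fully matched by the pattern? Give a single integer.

1. "bbaca" → no match — must start with "bbbb"
2. "bbbbaadb" → match
3. "bbbbdddd" → match
4. "cda" → no match — must start with "bbbb"
5. "bbbbd" → match
6. "bbbbddddd" → match
Total matched: 4

4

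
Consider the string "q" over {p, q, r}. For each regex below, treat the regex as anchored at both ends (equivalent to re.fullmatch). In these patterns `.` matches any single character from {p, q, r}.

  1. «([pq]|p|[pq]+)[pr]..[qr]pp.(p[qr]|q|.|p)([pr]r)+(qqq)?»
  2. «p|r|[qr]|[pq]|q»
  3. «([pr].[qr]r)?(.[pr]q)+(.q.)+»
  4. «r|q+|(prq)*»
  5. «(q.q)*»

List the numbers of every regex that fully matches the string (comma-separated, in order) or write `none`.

1 → no match
2 → match
3 → no match
4 → match
5 → no match

2, 4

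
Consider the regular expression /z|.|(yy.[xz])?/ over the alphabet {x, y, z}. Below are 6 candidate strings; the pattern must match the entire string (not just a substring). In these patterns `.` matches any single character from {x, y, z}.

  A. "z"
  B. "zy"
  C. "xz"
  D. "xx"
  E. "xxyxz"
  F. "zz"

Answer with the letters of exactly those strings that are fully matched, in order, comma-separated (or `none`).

A → match
B → no match
C → no match
D → no match
E → no match
F → no match

A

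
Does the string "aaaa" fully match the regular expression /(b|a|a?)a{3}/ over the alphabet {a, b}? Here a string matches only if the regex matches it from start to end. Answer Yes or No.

Yes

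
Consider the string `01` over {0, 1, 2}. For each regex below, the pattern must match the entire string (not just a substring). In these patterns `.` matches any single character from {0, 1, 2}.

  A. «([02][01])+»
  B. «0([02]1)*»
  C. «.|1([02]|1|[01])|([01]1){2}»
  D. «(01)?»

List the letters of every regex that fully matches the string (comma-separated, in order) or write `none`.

A, D

A → match
B → no match
C → no match
D → match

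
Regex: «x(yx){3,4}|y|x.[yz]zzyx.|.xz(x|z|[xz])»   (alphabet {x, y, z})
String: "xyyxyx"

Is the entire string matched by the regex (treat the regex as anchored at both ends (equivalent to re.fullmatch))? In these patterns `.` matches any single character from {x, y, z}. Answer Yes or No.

No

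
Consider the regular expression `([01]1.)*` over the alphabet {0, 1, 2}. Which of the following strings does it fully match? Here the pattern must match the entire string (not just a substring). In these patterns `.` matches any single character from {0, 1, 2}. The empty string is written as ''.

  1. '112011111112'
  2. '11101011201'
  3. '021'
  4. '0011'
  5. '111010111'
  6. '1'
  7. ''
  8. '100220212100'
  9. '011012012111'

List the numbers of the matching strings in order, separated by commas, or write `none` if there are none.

1. '112011111112' → match
2. '11101011201' → no match
3. '021' → no match
4. '0011' → no match
5. '111010111' → match
6. '1' → no match
7. '' → match
8. '100220212100' → no match
9. '011012012111' → match

1, 5, 7, 9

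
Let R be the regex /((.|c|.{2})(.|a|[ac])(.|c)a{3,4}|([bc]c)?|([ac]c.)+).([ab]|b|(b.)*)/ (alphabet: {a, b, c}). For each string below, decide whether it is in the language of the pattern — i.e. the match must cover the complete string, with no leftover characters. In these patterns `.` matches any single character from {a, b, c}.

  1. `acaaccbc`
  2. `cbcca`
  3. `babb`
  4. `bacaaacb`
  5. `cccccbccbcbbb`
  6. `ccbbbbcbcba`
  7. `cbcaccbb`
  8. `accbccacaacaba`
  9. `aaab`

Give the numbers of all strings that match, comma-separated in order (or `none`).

1 → no match
2 → no match
3 → no match
4 → match
5 → no match
6 → match
7 → no match
8 → no match
9 → no match

4, 6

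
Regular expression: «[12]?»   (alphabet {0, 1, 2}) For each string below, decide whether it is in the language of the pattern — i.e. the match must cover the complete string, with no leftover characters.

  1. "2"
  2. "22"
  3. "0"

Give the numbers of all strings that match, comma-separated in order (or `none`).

1 → match
2 → no match
3 → no match

1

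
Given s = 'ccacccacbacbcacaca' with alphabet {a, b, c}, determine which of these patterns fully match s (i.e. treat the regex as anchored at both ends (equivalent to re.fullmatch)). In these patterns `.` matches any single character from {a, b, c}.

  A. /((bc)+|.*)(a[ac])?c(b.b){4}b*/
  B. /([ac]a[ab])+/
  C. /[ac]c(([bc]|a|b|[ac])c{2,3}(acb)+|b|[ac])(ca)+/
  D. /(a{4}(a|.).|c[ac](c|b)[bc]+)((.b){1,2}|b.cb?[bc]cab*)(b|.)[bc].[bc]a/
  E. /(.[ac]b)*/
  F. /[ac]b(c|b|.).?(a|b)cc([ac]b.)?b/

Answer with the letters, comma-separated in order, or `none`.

C

A → no match
B → no match
C → match
D → no match
E → no match
F → no match — must end with 'b'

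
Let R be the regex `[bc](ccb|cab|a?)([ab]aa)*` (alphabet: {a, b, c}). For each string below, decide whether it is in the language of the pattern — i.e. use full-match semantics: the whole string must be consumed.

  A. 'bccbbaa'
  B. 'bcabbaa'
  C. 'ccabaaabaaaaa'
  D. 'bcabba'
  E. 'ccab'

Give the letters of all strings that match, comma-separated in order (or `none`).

A → match
B → match
C → match
D → no match
E → match

A, B, C, E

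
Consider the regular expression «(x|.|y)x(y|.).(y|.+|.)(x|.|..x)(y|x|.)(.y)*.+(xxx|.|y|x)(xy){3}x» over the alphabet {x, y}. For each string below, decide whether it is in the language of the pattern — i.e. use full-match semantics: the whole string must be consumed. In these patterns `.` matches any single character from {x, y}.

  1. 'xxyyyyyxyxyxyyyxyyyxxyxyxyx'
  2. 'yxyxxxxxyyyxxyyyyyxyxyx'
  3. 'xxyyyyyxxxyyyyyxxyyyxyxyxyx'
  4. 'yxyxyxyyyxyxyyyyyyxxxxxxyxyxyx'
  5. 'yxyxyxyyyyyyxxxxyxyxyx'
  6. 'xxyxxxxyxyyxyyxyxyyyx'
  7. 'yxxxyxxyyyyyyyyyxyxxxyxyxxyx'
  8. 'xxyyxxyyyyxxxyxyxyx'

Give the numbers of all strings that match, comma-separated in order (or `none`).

1 → match
2 → no match
3 → match
4 → match
5 → match
6 → no match — must end with 'xyx'
7 → no match
8 → match

1, 3, 4, 5, 8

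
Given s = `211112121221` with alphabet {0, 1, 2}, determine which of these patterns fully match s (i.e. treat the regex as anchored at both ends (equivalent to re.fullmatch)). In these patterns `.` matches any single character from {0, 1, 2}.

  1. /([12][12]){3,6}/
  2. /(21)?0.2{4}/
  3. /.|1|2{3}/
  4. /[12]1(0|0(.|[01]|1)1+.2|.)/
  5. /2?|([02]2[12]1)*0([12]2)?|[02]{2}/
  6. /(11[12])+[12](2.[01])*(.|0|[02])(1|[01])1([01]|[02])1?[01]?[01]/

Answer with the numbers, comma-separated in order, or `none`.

1

1 → match
2 → no match — must end with `2`
3 → no match
4 → no match
5 → no match
6 → no match — must start with `11`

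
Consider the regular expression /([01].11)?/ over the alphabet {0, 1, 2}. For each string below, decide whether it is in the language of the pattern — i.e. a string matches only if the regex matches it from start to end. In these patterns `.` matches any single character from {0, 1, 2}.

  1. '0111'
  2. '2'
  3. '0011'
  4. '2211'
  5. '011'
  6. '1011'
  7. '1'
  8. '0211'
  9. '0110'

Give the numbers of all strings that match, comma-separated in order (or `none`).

1, 3, 6, 8

1 → match
2 → no match
3 → match
4 → no match
5 → no match
6 → match
7 → no match
8 → match
9 → no match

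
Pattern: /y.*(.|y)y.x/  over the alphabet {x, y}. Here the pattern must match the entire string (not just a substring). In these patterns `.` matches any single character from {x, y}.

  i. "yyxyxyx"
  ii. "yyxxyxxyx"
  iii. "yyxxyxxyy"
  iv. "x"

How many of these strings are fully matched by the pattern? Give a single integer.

i → no match
ii → no match
iii → no match — must end with "x"
iv → no match — must start with "y"
Total matched: 0

0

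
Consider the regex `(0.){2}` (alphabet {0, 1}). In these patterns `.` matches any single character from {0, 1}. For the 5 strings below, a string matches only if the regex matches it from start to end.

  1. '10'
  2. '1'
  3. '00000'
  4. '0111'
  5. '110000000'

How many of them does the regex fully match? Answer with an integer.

0

1 → no match — must start with '0'
2 → no match — must start with '0'
3 → no match
4 → no match
5 → no match — must start with '0'
Total matched: 0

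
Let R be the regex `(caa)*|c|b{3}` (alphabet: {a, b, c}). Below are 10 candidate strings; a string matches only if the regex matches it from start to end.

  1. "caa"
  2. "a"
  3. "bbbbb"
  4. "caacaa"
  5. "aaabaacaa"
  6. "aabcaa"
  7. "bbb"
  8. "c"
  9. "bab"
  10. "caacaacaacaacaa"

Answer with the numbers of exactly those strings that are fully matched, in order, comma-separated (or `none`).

1. "caa" → match
2. "a" → no match
3. "bbbbb" → no match
4. "caacaa" → match
5. "aaabaacaa" → no match
6. "aabcaa" → no match
7. "bbb" → match
8. "c" → match
9. "bab" → no match
10 → match

1, 4, 7, 8, 10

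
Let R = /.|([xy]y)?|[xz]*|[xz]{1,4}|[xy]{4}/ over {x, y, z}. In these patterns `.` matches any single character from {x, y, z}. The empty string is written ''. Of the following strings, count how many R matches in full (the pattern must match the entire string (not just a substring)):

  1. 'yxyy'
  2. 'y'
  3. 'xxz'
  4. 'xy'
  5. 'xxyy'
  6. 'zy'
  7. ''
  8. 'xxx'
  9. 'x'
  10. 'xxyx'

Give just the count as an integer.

1 → match
2 → match
3 → match
4 → match
5 → match
6 → no match
7 → match
8 → match
9 → match
10 → match
Total matched: 9

9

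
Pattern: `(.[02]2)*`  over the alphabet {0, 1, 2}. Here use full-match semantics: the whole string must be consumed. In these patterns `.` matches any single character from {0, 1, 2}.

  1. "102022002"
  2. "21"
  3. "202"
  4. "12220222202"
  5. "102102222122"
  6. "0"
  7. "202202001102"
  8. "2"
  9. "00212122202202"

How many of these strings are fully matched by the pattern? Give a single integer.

1. "102022002" → match
2. "21" → no match
3. "202" → match
4. "12220222202" → no match
5. "102102222122" → match
6. "0" → no match
7. "202202001102" → no match
8. "2" → no match
9 → no match
Total matched: 3

3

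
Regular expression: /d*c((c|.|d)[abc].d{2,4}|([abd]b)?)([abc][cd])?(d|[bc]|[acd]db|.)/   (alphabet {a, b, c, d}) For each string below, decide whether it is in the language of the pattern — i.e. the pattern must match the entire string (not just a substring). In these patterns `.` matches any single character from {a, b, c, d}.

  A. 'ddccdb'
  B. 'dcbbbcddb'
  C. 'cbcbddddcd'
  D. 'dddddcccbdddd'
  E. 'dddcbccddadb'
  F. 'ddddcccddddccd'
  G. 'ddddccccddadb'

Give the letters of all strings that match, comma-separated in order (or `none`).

A → match
B → match
C → no match
D → match
E → match
F → match
G → match

A, B, D, E, F, G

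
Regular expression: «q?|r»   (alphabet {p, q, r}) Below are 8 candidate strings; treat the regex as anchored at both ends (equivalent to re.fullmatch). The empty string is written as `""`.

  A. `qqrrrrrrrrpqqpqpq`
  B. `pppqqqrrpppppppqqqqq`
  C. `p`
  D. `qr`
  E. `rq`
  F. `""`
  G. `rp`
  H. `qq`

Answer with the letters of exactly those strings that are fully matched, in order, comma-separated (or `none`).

A → no match
B → no match
C → no match
D → no match
E → no match
F → match
G → no match
H → no match

F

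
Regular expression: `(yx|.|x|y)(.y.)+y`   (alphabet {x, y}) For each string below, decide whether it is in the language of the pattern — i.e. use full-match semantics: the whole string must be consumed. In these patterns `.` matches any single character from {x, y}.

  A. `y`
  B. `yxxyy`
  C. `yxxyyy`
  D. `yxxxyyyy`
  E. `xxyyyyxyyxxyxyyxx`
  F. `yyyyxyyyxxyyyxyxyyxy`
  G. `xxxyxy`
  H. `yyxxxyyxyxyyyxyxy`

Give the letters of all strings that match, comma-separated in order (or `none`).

A → no match
B → no match
C → match
D → no match
E → no match — must end with `y`
F → no match
G → no match
H → no match

C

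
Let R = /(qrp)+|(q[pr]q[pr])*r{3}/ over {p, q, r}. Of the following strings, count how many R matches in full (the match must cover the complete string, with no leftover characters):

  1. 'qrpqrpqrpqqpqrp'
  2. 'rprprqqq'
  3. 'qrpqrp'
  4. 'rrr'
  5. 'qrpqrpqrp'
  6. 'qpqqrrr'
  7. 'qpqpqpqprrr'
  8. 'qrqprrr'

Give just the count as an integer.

5

1 → no match
2 → no match
3 → match
4 → match
5 → match
6 → no match
7 → match
8 → match
Total matched: 5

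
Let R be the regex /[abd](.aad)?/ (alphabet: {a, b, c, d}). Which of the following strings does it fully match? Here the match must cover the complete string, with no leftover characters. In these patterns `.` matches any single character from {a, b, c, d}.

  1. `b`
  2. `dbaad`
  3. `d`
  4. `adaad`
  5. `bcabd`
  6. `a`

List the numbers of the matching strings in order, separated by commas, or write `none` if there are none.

1, 2, 3, 4, 6

1 → match
2 → match
3 → match
4 → match
5 → no match
6 → match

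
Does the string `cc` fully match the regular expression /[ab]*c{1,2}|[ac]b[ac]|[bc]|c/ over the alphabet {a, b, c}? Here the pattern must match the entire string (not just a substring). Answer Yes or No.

Yes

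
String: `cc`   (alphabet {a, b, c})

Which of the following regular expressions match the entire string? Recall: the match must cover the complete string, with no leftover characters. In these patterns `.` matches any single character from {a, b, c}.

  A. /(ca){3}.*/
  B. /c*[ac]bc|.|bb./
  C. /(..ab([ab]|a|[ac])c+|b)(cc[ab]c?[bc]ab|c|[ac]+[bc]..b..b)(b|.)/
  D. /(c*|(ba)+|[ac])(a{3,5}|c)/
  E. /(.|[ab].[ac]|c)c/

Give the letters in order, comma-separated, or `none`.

D, E

A → no match — must start with `ca`
B → no match
C → no match
D → match
E → match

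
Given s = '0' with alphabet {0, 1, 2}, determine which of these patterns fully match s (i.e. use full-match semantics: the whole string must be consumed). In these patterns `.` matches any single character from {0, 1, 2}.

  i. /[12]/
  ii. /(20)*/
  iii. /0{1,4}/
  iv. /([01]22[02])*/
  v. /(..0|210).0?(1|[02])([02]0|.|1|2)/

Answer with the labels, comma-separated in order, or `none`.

iii

i → no match
ii → no match
iii → match
iv → no match
v → no match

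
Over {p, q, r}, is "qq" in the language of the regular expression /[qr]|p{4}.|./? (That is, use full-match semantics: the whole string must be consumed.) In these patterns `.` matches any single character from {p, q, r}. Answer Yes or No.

No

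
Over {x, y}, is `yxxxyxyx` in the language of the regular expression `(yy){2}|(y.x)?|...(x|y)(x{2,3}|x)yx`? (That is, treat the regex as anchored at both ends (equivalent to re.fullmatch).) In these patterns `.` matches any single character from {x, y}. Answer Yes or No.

No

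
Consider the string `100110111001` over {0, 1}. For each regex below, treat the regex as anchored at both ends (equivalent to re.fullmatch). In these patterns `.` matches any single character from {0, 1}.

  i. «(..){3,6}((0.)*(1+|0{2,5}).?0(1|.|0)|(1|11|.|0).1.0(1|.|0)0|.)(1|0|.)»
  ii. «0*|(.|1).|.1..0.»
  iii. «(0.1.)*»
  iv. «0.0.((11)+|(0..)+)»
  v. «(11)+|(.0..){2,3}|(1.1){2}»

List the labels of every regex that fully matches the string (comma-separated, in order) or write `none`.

i, v

i → match
ii → no match
iii → no match
iv → no match — must start with `0`
v → match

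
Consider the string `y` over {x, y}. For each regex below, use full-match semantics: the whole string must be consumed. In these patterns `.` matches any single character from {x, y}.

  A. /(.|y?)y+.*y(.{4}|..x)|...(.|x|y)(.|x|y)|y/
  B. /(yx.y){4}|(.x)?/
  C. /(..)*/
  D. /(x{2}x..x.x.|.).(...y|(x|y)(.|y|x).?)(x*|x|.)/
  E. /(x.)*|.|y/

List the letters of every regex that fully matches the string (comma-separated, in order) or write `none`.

A, E

A → match
B → no match
C → no match
D → no match
E → match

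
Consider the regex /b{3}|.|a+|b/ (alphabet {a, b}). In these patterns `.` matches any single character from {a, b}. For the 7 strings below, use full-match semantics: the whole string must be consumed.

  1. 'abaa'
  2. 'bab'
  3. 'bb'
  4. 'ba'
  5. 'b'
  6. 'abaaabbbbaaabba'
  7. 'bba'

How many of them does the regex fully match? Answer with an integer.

1. 'abaa' → no match
2. 'bab' → no match
3. 'bb' → no match
4. 'ba' → no match
5. 'b' → match
6 → no match
7. 'bba' → no match
Total matched: 1

1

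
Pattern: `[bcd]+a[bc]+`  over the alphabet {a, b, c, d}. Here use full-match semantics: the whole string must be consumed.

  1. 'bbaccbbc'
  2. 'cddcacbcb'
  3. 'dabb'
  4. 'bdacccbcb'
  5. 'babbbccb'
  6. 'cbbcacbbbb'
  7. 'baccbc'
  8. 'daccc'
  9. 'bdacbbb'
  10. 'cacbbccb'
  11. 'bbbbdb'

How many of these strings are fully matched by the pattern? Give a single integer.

1. 'bbaccbbc' → match
2. 'cddcacbcb' → match
3. 'dabb' → match
4. 'bdacccbcb' → match
5. 'babbbccb' → match
6. 'cbbcacbbbb' → match
7. 'baccbc' → match
8. 'daccc' → match
9. 'bdacbbb' → match
10. 'cacbbccb' → match
11. 'bbbbdb' → no match
Total matched: 10

10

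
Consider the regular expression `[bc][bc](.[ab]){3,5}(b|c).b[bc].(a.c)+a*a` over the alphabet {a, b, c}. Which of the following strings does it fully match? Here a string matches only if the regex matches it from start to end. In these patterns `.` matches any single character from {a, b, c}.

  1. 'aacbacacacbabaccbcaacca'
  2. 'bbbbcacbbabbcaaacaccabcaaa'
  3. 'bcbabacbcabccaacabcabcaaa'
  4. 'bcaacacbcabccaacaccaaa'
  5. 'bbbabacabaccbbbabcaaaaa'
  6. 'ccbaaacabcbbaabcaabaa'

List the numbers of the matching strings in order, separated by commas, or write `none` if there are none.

3, 4, 5

1 → no match
2 → no match
3 → match
4 → match
5 → match
6 → no match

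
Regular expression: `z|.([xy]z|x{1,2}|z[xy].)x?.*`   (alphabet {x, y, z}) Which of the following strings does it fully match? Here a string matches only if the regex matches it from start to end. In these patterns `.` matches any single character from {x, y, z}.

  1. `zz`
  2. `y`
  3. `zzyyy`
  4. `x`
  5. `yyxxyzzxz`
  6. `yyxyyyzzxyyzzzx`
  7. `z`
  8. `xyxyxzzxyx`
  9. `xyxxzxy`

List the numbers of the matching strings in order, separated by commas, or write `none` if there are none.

3, 7

1 → no match
2 → no match
3 → match
4 → no match
5 → no match
6 → no match
7 → match
8 → no match
9 → no match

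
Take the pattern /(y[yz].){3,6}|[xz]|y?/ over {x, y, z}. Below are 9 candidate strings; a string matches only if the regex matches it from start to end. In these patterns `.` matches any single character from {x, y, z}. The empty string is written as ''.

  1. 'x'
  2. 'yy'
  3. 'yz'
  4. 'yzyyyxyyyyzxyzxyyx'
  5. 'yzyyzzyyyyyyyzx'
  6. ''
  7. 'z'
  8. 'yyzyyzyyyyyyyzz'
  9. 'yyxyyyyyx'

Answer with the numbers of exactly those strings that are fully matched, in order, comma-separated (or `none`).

1, 4, 5, 6, 7, 8, 9

1 → match
2 → no match
3 → no match
4 → match
5 → match
6 → match
7 → match
8 → match
9 → match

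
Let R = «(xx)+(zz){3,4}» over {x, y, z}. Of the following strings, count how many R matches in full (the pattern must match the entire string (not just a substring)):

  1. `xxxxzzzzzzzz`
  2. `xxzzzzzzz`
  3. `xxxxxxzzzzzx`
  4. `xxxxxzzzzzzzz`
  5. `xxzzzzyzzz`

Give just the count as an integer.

1

1 → match
2 → no match
3 → no match — must end with `zz`
4 → no match
5 → no match
Total matched: 1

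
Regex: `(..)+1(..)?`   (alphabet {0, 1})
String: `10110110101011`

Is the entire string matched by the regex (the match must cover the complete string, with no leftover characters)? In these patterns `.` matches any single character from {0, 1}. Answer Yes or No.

No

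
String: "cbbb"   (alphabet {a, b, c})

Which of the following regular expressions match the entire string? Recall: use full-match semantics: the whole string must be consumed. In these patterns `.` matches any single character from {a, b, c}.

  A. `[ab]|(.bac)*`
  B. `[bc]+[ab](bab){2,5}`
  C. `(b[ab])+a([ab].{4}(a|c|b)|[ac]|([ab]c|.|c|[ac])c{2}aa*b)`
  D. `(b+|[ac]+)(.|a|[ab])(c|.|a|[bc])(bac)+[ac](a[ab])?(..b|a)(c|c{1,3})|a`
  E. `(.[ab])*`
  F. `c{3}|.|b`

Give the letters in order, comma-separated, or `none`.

E

A → no match
B → no match — must end with "bab"
C → no match — must start with "b"
D → no match
E → match
F → no match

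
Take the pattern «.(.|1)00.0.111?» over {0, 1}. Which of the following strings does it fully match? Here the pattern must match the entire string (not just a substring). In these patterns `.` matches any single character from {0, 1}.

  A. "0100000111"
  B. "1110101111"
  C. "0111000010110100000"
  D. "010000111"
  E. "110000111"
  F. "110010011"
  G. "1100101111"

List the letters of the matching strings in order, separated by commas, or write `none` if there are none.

A. "0100000111" → match
B. "1110101111" → no match
C → no match
D. "010000111" → match
E. "110000111" → match
F. "110010011" → match
G. "1100101111" → match

A, D, E, F, G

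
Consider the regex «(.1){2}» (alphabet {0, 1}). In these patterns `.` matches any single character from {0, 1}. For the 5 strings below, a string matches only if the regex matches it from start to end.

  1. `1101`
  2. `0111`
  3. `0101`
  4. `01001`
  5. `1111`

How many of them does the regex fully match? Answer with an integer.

1 → match
2 → match
3 → match
4 → no match
5 → match
Total matched: 4

4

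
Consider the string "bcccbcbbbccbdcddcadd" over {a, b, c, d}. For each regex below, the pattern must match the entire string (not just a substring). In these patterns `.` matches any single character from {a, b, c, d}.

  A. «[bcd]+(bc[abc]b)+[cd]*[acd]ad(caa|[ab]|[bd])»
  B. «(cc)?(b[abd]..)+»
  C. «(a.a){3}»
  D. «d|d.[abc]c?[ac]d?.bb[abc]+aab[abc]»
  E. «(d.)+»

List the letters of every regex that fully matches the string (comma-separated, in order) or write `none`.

A → match
B → no match
C → no match — must start with "a"
D → no match — must start with "d"
E → no match — must start with "d"

A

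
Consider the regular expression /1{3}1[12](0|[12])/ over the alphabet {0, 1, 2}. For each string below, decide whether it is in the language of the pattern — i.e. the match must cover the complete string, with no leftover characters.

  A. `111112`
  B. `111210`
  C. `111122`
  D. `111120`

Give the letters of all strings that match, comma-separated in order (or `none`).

A, C, D

A → match
B → no match
C → match
D → match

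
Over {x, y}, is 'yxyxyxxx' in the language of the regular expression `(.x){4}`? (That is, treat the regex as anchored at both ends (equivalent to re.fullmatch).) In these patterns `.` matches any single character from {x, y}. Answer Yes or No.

Yes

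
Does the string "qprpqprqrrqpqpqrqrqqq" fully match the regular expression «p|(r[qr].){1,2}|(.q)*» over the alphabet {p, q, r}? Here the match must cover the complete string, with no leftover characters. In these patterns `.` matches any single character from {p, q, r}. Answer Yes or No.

No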